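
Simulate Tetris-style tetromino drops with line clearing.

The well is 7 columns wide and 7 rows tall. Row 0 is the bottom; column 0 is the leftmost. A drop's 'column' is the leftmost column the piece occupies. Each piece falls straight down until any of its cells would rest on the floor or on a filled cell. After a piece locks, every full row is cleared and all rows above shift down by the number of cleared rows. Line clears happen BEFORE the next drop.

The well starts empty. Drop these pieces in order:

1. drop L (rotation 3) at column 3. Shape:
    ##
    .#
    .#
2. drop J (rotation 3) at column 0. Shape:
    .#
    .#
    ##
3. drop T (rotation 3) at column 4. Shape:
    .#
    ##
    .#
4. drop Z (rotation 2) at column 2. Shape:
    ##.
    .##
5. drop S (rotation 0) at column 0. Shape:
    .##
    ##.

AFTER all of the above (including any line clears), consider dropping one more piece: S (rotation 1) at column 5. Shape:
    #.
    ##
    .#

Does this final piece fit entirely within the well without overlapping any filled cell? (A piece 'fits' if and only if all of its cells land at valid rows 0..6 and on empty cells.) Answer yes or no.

Answer: yes

Derivation:
Drop 1: L rot3 at col 3 lands with bottom-row=0; cleared 0 line(s) (total 0); column heights now [0 0 0 3 3 0 0], max=3
Drop 2: J rot3 at col 0 lands with bottom-row=0; cleared 0 line(s) (total 0); column heights now [1 3 0 3 3 0 0], max=3
Drop 3: T rot3 at col 4 lands with bottom-row=2; cleared 0 line(s) (total 0); column heights now [1 3 0 3 4 5 0], max=5
Drop 4: Z rot2 at col 2 lands with bottom-row=4; cleared 0 line(s) (total 0); column heights now [1 3 6 6 5 5 0], max=6
Drop 5: S rot0 at col 0 lands with bottom-row=5; cleared 0 line(s) (total 0); column heights now [6 7 7 6 5 5 0], max=7
Test piece S rot1 at col 5 (width 2): heights before test = [6 7 7 6 5 5 0]; fits = True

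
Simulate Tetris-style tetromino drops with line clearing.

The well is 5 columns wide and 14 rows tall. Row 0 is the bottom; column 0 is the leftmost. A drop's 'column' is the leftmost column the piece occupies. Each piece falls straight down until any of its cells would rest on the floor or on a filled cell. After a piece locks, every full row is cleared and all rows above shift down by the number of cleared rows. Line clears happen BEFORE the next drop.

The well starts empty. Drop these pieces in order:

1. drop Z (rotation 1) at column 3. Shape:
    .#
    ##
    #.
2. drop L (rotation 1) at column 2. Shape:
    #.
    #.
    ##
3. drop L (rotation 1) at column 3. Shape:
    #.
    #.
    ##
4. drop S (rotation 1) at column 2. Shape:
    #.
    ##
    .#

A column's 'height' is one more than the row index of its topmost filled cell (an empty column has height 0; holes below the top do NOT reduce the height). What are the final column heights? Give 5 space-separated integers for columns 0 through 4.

Answer: 0 0 9 8 4

Derivation:
Drop 1: Z rot1 at col 3 lands with bottom-row=0; cleared 0 line(s) (total 0); column heights now [0 0 0 2 3], max=3
Drop 2: L rot1 at col 2 lands with bottom-row=2; cleared 0 line(s) (total 0); column heights now [0 0 5 3 3], max=5
Drop 3: L rot1 at col 3 lands with bottom-row=3; cleared 0 line(s) (total 0); column heights now [0 0 5 6 4], max=6
Drop 4: S rot1 at col 2 lands with bottom-row=6; cleared 0 line(s) (total 0); column heights now [0 0 9 8 4], max=9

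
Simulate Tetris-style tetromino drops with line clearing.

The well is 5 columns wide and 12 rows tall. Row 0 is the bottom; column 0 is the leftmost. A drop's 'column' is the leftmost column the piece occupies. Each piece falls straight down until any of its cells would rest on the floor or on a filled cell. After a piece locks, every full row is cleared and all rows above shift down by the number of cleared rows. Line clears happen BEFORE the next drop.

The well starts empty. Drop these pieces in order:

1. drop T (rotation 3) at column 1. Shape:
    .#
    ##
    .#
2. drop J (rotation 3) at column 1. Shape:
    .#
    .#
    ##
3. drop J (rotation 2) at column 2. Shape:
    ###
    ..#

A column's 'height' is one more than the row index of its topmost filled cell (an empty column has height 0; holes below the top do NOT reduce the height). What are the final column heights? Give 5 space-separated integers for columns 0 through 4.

Drop 1: T rot3 at col 1 lands with bottom-row=0; cleared 0 line(s) (total 0); column heights now [0 2 3 0 0], max=3
Drop 2: J rot3 at col 1 lands with bottom-row=3; cleared 0 line(s) (total 0); column heights now [0 4 6 0 0], max=6
Drop 3: J rot2 at col 2 lands with bottom-row=5; cleared 0 line(s) (total 0); column heights now [0 4 7 7 7], max=7

Answer: 0 4 7 7 7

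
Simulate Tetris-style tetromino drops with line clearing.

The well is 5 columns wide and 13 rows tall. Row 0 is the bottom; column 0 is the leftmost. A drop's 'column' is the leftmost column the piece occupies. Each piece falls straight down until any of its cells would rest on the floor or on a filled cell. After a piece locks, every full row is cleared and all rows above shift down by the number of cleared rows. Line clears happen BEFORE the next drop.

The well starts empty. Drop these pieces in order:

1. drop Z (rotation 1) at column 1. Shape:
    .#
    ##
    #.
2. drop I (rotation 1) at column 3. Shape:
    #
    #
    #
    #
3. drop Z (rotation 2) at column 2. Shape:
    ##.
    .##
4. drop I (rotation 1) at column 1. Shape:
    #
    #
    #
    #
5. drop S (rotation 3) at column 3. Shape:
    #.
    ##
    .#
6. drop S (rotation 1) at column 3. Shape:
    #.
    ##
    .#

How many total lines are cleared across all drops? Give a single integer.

Drop 1: Z rot1 at col 1 lands with bottom-row=0; cleared 0 line(s) (total 0); column heights now [0 2 3 0 0], max=3
Drop 2: I rot1 at col 3 lands with bottom-row=0; cleared 0 line(s) (total 0); column heights now [0 2 3 4 0], max=4
Drop 3: Z rot2 at col 2 lands with bottom-row=4; cleared 0 line(s) (total 0); column heights now [0 2 6 6 5], max=6
Drop 4: I rot1 at col 1 lands with bottom-row=2; cleared 0 line(s) (total 0); column heights now [0 6 6 6 5], max=6
Drop 5: S rot3 at col 3 lands with bottom-row=5; cleared 0 line(s) (total 0); column heights now [0 6 6 8 7], max=8
Drop 6: S rot1 at col 3 lands with bottom-row=7; cleared 0 line(s) (total 0); column heights now [0 6 6 10 9], max=10

Answer: 0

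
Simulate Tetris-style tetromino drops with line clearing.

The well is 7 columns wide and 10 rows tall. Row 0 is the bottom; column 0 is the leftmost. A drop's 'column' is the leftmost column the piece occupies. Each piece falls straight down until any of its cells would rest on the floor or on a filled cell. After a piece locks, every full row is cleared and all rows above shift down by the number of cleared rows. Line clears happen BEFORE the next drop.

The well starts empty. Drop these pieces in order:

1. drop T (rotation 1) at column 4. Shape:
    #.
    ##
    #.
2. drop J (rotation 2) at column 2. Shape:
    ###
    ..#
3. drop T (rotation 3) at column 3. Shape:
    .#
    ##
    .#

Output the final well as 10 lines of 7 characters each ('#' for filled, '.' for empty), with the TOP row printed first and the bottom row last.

Answer: .......
.......
....#..
...##..
....#..
..###..
....#..
....#..
....##.
....#..

Derivation:
Drop 1: T rot1 at col 4 lands with bottom-row=0; cleared 0 line(s) (total 0); column heights now [0 0 0 0 3 2 0], max=3
Drop 2: J rot2 at col 2 lands with bottom-row=3; cleared 0 line(s) (total 0); column heights now [0 0 5 5 5 2 0], max=5
Drop 3: T rot3 at col 3 lands with bottom-row=5; cleared 0 line(s) (total 0); column heights now [0 0 5 7 8 2 0], max=8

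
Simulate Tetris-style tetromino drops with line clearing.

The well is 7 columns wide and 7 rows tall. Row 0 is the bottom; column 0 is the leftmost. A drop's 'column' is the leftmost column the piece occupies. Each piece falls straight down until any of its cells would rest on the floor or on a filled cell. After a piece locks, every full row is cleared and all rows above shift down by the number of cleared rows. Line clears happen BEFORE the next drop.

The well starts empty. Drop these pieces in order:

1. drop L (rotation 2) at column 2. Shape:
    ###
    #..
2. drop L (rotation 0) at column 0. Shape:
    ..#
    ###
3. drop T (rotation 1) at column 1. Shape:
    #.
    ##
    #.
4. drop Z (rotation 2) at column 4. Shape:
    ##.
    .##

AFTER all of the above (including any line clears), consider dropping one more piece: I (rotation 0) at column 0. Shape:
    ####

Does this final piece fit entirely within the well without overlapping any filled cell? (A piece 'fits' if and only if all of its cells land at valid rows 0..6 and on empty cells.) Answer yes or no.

Drop 1: L rot2 at col 2 lands with bottom-row=0; cleared 0 line(s) (total 0); column heights now [0 0 2 2 2 0 0], max=2
Drop 2: L rot0 at col 0 lands with bottom-row=2; cleared 0 line(s) (total 0); column heights now [3 3 4 2 2 0 0], max=4
Drop 3: T rot1 at col 1 lands with bottom-row=3; cleared 0 line(s) (total 0); column heights now [3 6 5 2 2 0 0], max=6
Drop 4: Z rot2 at col 4 lands with bottom-row=1; cleared 0 line(s) (total 0); column heights now [3 6 5 2 3 3 2], max=6
Test piece I rot0 at col 0 (width 4): heights before test = [3 6 5 2 3 3 2]; fits = True

Answer: yes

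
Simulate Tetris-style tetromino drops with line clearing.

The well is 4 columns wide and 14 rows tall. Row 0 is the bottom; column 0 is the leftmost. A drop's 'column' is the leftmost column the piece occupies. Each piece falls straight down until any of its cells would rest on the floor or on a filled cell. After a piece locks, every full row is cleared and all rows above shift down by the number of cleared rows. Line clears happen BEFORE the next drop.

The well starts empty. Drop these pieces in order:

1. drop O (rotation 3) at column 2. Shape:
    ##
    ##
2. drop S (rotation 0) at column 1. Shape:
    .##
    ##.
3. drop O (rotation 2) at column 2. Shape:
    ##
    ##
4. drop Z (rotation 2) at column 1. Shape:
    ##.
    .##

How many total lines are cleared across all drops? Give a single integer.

Drop 1: O rot3 at col 2 lands with bottom-row=0; cleared 0 line(s) (total 0); column heights now [0 0 2 2], max=2
Drop 2: S rot0 at col 1 lands with bottom-row=2; cleared 0 line(s) (total 0); column heights now [0 3 4 4], max=4
Drop 3: O rot2 at col 2 lands with bottom-row=4; cleared 0 line(s) (total 0); column heights now [0 3 6 6], max=6
Drop 4: Z rot2 at col 1 lands with bottom-row=6; cleared 0 line(s) (total 0); column heights now [0 8 8 7], max=8

Answer: 0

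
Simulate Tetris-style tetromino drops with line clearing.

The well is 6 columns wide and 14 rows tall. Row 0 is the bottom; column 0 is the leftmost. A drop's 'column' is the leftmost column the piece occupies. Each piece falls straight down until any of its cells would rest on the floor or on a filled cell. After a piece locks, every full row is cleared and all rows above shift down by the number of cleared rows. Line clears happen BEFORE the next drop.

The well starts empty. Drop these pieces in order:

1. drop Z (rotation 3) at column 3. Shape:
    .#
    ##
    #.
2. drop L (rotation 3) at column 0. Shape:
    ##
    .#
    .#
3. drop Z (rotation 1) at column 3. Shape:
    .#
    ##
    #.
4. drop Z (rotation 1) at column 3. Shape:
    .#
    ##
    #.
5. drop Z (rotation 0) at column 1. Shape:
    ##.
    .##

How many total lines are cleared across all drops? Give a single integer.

Answer: 0

Derivation:
Drop 1: Z rot3 at col 3 lands with bottom-row=0; cleared 0 line(s) (total 0); column heights now [0 0 0 2 3 0], max=3
Drop 2: L rot3 at col 0 lands with bottom-row=0; cleared 0 line(s) (total 0); column heights now [3 3 0 2 3 0], max=3
Drop 3: Z rot1 at col 3 lands with bottom-row=2; cleared 0 line(s) (total 0); column heights now [3 3 0 4 5 0], max=5
Drop 4: Z rot1 at col 3 lands with bottom-row=4; cleared 0 line(s) (total 0); column heights now [3 3 0 6 7 0], max=7
Drop 5: Z rot0 at col 1 lands with bottom-row=6; cleared 0 line(s) (total 0); column heights now [3 8 8 7 7 0], max=8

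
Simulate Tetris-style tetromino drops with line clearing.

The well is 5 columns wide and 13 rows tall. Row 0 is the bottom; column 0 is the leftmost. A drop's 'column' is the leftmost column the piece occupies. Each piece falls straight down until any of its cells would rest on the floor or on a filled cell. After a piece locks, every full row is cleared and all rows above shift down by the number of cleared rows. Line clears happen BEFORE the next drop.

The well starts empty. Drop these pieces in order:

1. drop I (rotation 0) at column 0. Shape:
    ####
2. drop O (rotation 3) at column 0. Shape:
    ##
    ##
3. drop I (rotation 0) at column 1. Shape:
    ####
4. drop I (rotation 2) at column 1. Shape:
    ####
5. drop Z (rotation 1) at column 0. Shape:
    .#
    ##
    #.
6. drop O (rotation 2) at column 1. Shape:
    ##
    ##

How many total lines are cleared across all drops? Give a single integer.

Drop 1: I rot0 at col 0 lands with bottom-row=0; cleared 0 line(s) (total 0); column heights now [1 1 1 1 0], max=1
Drop 2: O rot3 at col 0 lands with bottom-row=1; cleared 0 line(s) (total 0); column heights now [3 3 1 1 0], max=3
Drop 3: I rot0 at col 1 lands with bottom-row=3; cleared 0 line(s) (total 0); column heights now [3 4 4 4 4], max=4
Drop 4: I rot2 at col 1 lands with bottom-row=4; cleared 0 line(s) (total 0); column heights now [3 5 5 5 5], max=5
Drop 5: Z rot1 at col 0 lands with bottom-row=4; cleared 1 line(s) (total 1); column heights now [5 6 4 4 4], max=6
Drop 6: O rot2 at col 1 lands with bottom-row=6; cleared 0 line(s) (total 1); column heights now [5 8 8 4 4], max=8

Answer: 1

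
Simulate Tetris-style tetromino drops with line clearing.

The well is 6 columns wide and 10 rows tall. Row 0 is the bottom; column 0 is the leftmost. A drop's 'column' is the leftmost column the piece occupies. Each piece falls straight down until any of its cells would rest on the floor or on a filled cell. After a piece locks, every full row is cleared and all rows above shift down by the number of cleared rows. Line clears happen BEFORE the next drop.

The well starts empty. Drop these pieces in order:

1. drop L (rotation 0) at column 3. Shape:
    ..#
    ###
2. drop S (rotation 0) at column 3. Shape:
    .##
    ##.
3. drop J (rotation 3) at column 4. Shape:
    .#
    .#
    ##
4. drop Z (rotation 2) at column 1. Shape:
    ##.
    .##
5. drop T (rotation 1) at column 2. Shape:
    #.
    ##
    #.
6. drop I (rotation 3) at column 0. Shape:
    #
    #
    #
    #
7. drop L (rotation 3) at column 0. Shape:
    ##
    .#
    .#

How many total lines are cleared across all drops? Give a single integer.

Drop 1: L rot0 at col 3 lands with bottom-row=0; cleared 0 line(s) (total 0); column heights now [0 0 0 1 1 2], max=2
Drop 2: S rot0 at col 3 lands with bottom-row=1; cleared 0 line(s) (total 0); column heights now [0 0 0 2 3 3], max=3
Drop 3: J rot3 at col 4 lands with bottom-row=3; cleared 0 line(s) (total 0); column heights now [0 0 0 2 4 6], max=6
Drop 4: Z rot2 at col 1 lands with bottom-row=2; cleared 0 line(s) (total 0); column heights now [0 4 4 3 4 6], max=6
Drop 5: T rot1 at col 2 lands with bottom-row=4; cleared 0 line(s) (total 0); column heights now [0 4 7 6 4 6], max=7
Drop 6: I rot3 at col 0 lands with bottom-row=0; cleared 0 line(s) (total 0); column heights now [4 4 7 6 4 6], max=7
Drop 7: L rot3 at col 0 lands with bottom-row=4; cleared 0 line(s) (total 0); column heights now [7 7 7 6 4 6], max=7

Answer: 0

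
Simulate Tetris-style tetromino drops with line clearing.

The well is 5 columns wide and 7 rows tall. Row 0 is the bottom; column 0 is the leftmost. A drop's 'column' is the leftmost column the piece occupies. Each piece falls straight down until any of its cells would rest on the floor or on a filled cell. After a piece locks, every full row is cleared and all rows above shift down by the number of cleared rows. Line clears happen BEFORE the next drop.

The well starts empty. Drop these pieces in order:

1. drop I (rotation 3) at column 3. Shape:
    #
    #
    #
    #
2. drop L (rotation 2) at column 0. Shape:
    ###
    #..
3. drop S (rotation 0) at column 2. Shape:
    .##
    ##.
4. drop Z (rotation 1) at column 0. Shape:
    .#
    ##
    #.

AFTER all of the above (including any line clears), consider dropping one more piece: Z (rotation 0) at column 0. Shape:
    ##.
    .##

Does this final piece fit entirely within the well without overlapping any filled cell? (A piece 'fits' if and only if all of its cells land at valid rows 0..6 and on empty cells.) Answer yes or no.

Drop 1: I rot3 at col 3 lands with bottom-row=0; cleared 0 line(s) (total 0); column heights now [0 0 0 4 0], max=4
Drop 2: L rot2 at col 0 lands with bottom-row=0; cleared 0 line(s) (total 0); column heights now [2 2 2 4 0], max=4
Drop 3: S rot0 at col 2 lands with bottom-row=4; cleared 0 line(s) (total 0); column heights now [2 2 5 6 6], max=6
Drop 4: Z rot1 at col 0 lands with bottom-row=2; cleared 0 line(s) (total 0); column heights now [4 5 5 6 6], max=6
Test piece Z rot0 at col 0 (width 3): heights before test = [4 5 5 6 6]; fits = True

Answer: yes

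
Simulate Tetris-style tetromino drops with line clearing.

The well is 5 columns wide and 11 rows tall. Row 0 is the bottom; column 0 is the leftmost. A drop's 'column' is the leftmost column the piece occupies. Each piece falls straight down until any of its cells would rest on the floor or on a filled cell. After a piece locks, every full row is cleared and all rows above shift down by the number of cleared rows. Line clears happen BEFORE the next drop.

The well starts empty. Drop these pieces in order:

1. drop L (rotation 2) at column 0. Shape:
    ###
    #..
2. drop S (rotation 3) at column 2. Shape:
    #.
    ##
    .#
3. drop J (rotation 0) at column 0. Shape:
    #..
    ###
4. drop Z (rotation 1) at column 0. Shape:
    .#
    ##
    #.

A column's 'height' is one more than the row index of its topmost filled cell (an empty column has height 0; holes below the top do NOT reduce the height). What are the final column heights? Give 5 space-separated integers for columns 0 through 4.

Answer: 8 9 5 3 0

Derivation:
Drop 1: L rot2 at col 0 lands with bottom-row=0; cleared 0 line(s) (total 0); column heights now [2 2 2 0 0], max=2
Drop 2: S rot3 at col 2 lands with bottom-row=1; cleared 0 line(s) (total 0); column heights now [2 2 4 3 0], max=4
Drop 3: J rot0 at col 0 lands with bottom-row=4; cleared 0 line(s) (total 0); column heights now [6 5 5 3 0], max=6
Drop 4: Z rot1 at col 0 lands with bottom-row=6; cleared 0 line(s) (total 0); column heights now [8 9 5 3 0], max=9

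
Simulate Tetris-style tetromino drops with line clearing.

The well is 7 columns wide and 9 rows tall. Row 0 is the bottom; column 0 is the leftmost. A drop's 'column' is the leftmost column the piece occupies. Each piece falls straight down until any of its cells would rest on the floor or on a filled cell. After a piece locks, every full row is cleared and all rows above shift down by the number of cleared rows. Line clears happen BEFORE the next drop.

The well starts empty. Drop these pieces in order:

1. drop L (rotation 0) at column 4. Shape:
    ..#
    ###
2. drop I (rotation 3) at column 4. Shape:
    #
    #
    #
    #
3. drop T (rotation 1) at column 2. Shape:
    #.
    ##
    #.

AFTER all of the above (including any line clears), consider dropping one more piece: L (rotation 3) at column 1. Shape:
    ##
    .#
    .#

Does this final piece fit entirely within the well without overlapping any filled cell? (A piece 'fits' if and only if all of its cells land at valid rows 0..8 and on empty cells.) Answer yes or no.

Answer: yes

Derivation:
Drop 1: L rot0 at col 4 lands with bottom-row=0; cleared 0 line(s) (total 0); column heights now [0 0 0 0 1 1 2], max=2
Drop 2: I rot3 at col 4 lands with bottom-row=1; cleared 0 line(s) (total 0); column heights now [0 0 0 0 5 1 2], max=5
Drop 3: T rot1 at col 2 lands with bottom-row=0; cleared 0 line(s) (total 0); column heights now [0 0 3 2 5 1 2], max=5
Test piece L rot3 at col 1 (width 2): heights before test = [0 0 3 2 5 1 2]; fits = True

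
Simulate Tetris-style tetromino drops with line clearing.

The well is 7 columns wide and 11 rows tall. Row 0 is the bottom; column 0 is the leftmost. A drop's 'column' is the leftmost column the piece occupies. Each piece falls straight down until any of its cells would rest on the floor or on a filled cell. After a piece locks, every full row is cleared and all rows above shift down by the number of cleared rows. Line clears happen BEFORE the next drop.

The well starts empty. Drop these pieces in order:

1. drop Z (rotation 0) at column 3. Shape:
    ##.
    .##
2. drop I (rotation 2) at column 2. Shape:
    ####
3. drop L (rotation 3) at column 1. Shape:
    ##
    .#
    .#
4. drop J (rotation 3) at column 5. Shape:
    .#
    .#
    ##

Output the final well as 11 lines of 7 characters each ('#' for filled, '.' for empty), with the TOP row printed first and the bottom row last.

Answer: .......
.......
.......
.......
.......
.##...#
..#...#
..#..##
..####.
...##..
....##.

Derivation:
Drop 1: Z rot0 at col 3 lands with bottom-row=0; cleared 0 line(s) (total 0); column heights now [0 0 0 2 2 1 0], max=2
Drop 2: I rot2 at col 2 lands with bottom-row=2; cleared 0 line(s) (total 0); column heights now [0 0 3 3 3 3 0], max=3
Drop 3: L rot3 at col 1 lands with bottom-row=3; cleared 0 line(s) (total 0); column heights now [0 6 6 3 3 3 0], max=6
Drop 4: J rot3 at col 5 lands with bottom-row=3; cleared 0 line(s) (total 0); column heights now [0 6 6 3 3 4 6], max=6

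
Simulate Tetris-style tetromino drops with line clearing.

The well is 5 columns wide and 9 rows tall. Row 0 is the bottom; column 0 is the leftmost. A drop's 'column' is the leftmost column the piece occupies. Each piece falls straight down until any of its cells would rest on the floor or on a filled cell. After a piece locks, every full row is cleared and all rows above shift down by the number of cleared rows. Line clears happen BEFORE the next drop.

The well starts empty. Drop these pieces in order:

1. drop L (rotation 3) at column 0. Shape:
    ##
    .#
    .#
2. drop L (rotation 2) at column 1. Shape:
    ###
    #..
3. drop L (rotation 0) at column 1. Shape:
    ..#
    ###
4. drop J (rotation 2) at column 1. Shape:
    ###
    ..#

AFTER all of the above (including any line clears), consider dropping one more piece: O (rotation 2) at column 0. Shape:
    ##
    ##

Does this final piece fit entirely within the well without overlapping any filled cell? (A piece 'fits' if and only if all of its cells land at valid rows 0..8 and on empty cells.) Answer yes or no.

Answer: no

Derivation:
Drop 1: L rot3 at col 0 lands with bottom-row=0; cleared 0 line(s) (total 0); column heights now [3 3 0 0 0], max=3
Drop 2: L rot2 at col 1 lands with bottom-row=3; cleared 0 line(s) (total 0); column heights now [3 5 5 5 0], max=5
Drop 3: L rot0 at col 1 lands with bottom-row=5; cleared 0 line(s) (total 0); column heights now [3 6 6 7 0], max=7
Drop 4: J rot2 at col 1 lands with bottom-row=7; cleared 0 line(s) (total 0); column heights now [3 9 9 9 0], max=9
Test piece O rot2 at col 0 (width 2): heights before test = [3 9 9 9 0]; fits = False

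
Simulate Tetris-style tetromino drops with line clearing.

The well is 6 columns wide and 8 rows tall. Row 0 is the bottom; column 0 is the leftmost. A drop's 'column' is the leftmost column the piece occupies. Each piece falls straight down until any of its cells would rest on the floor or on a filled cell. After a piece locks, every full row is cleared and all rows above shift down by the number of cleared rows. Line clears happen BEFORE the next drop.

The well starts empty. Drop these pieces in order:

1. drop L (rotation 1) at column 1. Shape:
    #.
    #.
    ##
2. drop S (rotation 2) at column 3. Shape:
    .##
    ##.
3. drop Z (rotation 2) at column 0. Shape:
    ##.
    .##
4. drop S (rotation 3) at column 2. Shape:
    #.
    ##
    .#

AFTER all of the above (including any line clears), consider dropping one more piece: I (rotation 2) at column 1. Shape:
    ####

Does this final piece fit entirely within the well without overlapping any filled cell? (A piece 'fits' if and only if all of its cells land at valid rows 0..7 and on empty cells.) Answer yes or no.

Answer: yes

Derivation:
Drop 1: L rot1 at col 1 lands with bottom-row=0; cleared 0 line(s) (total 0); column heights now [0 3 1 0 0 0], max=3
Drop 2: S rot2 at col 3 lands with bottom-row=0; cleared 0 line(s) (total 0); column heights now [0 3 1 1 2 2], max=3
Drop 3: Z rot2 at col 0 lands with bottom-row=3; cleared 0 line(s) (total 0); column heights now [5 5 4 1 2 2], max=5
Drop 4: S rot3 at col 2 lands with bottom-row=3; cleared 0 line(s) (total 0); column heights now [5 5 6 5 2 2], max=6
Test piece I rot2 at col 1 (width 4): heights before test = [5 5 6 5 2 2]; fits = True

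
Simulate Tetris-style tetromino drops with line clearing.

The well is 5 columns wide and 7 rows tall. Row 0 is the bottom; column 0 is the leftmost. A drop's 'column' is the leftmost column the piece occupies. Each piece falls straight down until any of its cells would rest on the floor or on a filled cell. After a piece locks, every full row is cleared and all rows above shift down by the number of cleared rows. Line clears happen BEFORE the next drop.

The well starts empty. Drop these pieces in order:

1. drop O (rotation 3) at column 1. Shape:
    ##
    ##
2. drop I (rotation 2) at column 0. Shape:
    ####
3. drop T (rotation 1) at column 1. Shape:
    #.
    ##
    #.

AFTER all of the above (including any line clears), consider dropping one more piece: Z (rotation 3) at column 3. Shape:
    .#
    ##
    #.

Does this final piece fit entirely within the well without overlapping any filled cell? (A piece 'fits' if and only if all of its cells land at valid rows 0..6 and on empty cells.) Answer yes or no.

Answer: yes

Derivation:
Drop 1: O rot3 at col 1 lands with bottom-row=0; cleared 0 line(s) (total 0); column heights now [0 2 2 0 0], max=2
Drop 2: I rot2 at col 0 lands with bottom-row=2; cleared 0 line(s) (total 0); column heights now [3 3 3 3 0], max=3
Drop 3: T rot1 at col 1 lands with bottom-row=3; cleared 0 line(s) (total 0); column heights now [3 6 5 3 0], max=6
Test piece Z rot3 at col 3 (width 2): heights before test = [3 6 5 3 0]; fits = True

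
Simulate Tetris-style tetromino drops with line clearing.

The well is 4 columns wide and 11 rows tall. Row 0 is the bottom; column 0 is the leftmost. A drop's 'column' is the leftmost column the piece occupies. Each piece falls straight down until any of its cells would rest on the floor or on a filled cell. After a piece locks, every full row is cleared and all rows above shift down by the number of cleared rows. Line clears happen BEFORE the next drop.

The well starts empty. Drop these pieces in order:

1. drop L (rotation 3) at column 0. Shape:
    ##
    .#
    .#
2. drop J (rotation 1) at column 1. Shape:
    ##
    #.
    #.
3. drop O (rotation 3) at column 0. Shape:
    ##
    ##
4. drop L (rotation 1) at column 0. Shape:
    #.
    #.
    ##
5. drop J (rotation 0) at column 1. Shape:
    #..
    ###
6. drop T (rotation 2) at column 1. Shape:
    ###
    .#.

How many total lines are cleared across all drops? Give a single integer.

Answer: 1

Derivation:
Drop 1: L rot3 at col 0 lands with bottom-row=0; cleared 0 line(s) (total 0); column heights now [3 3 0 0], max=3
Drop 2: J rot1 at col 1 lands with bottom-row=3; cleared 0 line(s) (total 0); column heights now [3 6 6 0], max=6
Drop 3: O rot3 at col 0 lands with bottom-row=6; cleared 0 line(s) (total 0); column heights now [8 8 6 0], max=8
Drop 4: L rot1 at col 0 lands with bottom-row=8; cleared 0 line(s) (total 0); column heights now [11 9 6 0], max=11
Drop 5: J rot0 at col 1 lands with bottom-row=9; cleared 1 line(s) (total 1); column heights now [10 10 6 0], max=10
Drop 6: T rot2 at col 1 lands with bottom-row=9; cleared 0 line(s) (total 1); column heights now [10 11 11 11], max=11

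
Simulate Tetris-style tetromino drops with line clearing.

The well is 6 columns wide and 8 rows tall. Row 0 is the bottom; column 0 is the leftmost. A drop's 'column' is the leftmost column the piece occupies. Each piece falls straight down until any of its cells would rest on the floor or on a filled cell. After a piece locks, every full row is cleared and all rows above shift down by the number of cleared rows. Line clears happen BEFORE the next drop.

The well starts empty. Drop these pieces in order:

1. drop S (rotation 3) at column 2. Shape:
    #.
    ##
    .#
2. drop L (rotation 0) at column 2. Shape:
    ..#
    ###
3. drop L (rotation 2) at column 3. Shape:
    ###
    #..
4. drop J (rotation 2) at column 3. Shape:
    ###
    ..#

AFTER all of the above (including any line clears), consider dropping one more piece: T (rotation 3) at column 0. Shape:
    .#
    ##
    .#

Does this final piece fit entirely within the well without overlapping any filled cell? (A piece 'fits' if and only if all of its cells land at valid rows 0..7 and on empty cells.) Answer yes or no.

Drop 1: S rot3 at col 2 lands with bottom-row=0; cleared 0 line(s) (total 0); column heights now [0 0 3 2 0 0], max=3
Drop 2: L rot0 at col 2 lands with bottom-row=3; cleared 0 line(s) (total 0); column heights now [0 0 4 4 5 0], max=5
Drop 3: L rot2 at col 3 lands with bottom-row=4; cleared 0 line(s) (total 0); column heights now [0 0 4 6 6 6], max=6
Drop 4: J rot2 at col 3 lands with bottom-row=6; cleared 0 line(s) (total 0); column heights now [0 0 4 8 8 8], max=8
Test piece T rot3 at col 0 (width 2): heights before test = [0 0 4 8 8 8]; fits = True

Answer: yes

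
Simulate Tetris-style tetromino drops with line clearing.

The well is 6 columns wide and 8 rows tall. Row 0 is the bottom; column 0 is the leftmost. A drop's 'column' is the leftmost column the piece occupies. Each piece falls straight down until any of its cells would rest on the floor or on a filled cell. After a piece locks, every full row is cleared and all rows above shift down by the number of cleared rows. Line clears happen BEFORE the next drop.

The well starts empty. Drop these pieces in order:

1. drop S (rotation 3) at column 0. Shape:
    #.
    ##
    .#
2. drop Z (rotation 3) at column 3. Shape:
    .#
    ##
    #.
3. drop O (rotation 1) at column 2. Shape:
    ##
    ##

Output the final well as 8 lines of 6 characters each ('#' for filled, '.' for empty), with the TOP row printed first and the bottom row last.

Answer: ......
......
......
......
..##..
#.###.
##.##.
.#.#..

Derivation:
Drop 1: S rot3 at col 0 lands with bottom-row=0; cleared 0 line(s) (total 0); column heights now [3 2 0 0 0 0], max=3
Drop 2: Z rot3 at col 3 lands with bottom-row=0; cleared 0 line(s) (total 0); column heights now [3 2 0 2 3 0], max=3
Drop 3: O rot1 at col 2 lands with bottom-row=2; cleared 0 line(s) (total 0); column heights now [3 2 4 4 3 0], max=4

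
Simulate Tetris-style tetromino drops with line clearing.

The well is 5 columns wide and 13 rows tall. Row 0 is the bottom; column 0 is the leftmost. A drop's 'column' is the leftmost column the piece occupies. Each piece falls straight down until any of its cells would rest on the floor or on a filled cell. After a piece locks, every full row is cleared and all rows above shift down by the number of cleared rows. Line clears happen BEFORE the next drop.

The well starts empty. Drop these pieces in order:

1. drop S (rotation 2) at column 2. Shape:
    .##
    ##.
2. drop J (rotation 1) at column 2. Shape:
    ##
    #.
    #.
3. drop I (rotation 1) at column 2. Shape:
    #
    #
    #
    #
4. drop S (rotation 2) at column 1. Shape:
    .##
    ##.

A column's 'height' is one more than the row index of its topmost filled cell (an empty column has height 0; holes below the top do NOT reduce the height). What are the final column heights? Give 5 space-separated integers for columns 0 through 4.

Answer: 0 9 10 10 2

Derivation:
Drop 1: S rot2 at col 2 lands with bottom-row=0; cleared 0 line(s) (total 0); column heights now [0 0 1 2 2], max=2
Drop 2: J rot1 at col 2 lands with bottom-row=1; cleared 0 line(s) (total 0); column heights now [0 0 4 4 2], max=4
Drop 3: I rot1 at col 2 lands with bottom-row=4; cleared 0 line(s) (total 0); column heights now [0 0 8 4 2], max=8
Drop 4: S rot2 at col 1 lands with bottom-row=8; cleared 0 line(s) (total 0); column heights now [0 9 10 10 2], max=10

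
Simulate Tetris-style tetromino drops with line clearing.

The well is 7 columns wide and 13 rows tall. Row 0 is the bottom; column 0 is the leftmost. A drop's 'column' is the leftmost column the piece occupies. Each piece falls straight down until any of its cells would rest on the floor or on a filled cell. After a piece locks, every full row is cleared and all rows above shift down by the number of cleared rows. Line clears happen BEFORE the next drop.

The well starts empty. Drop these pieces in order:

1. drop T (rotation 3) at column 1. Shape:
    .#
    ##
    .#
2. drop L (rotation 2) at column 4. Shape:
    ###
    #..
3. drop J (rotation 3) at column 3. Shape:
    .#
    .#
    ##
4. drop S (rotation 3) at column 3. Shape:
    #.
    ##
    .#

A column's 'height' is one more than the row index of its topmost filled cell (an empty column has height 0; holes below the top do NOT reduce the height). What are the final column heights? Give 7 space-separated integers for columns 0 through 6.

Drop 1: T rot3 at col 1 lands with bottom-row=0; cleared 0 line(s) (total 0); column heights now [0 2 3 0 0 0 0], max=3
Drop 2: L rot2 at col 4 lands with bottom-row=0; cleared 0 line(s) (total 0); column heights now [0 2 3 0 2 2 2], max=3
Drop 3: J rot3 at col 3 lands with bottom-row=2; cleared 0 line(s) (total 0); column heights now [0 2 3 3 5 2 2], max=5
Drop 4: S rot3 at col 3 lands with bottom-row=5; cleared 0 line(s) (total 0); column heights now [0 2 3 8 7 2 2], max=8

Answer: 0 2 3 8 7 2 2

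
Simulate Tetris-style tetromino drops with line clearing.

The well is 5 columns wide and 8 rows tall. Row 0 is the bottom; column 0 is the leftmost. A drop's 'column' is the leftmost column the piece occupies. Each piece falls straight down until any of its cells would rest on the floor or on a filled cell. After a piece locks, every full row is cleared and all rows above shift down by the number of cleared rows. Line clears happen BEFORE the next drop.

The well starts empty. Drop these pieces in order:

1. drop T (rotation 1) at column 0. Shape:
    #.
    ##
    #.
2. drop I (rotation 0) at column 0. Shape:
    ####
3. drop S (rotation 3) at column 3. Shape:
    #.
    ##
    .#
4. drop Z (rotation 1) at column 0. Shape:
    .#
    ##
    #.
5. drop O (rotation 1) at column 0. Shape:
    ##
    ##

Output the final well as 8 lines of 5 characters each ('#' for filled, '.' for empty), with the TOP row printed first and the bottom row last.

Drop 1: T rot1 at col 0 lands with bottom-row=0; cleared 0 line(s) (total 0); column heights now [3 2 0 0 0], max=3
Drop 2: I rot0 at col 0 lands with bottom-row=3; cleared 0 line(s) (total 0); column heights now [4 4 4 4 0], max=4
Drop 3: S rot3 at col 3 lands with bottom-row=3; cleared 1 line(s) (total 1); column heights now [3 2 0 5 4], max=5
Drop 4: Z rot1 at col 0 lands with bottom-row=3; cleared 0 line(s) (total 1); column heights now [5 6 0 5 4], max=6
Drop 5: O rot1 at col 0 lands with bottom-row=6; cleared 0 line(s) (total 1); column heights now [8 8 0 5 4], max=8

Answer: ##...
##...
.#...
##.#.
#..##
#....
##...
#....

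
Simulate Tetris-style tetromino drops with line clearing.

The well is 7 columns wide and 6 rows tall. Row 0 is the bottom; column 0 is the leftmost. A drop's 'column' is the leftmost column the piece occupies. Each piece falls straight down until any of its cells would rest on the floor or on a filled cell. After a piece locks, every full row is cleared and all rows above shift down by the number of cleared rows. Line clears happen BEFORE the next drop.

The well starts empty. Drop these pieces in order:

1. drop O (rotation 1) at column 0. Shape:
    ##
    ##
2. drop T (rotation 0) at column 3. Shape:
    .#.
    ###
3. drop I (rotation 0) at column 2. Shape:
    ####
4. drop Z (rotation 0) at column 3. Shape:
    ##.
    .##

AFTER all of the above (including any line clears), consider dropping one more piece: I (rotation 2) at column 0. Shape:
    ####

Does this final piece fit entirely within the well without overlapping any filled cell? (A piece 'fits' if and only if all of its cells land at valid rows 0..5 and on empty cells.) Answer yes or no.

Drop 1: O rot1 at col 0 lands with bottom-row=0; cleared 0 line(s) (total 0); column heights now [2 2 0 0 0 0 0], max=2
Drop 2: T rot0 at col 3 lands with bottom-row=0; cleared 0 line(s) (total 0); column heights now [2 2 0 1 2 1 0], max=2
Drop 3: I rot0 at col 2 lands with bottom-row=2; cleared 0 line(s) (total 0); column heights now [2 2 3 3 3 3 0], max=3
Drop 4: Z rot0 at col 3 lands with bottom-row=3; cleared 0 line(s) (total 0); column heights now [2 2 3 5 5 4 0], max=5
Test piece I rot2 at col 0 (width 4): heights before test = [2 2 3 5 5 4 0]; fits = True

Answer: yes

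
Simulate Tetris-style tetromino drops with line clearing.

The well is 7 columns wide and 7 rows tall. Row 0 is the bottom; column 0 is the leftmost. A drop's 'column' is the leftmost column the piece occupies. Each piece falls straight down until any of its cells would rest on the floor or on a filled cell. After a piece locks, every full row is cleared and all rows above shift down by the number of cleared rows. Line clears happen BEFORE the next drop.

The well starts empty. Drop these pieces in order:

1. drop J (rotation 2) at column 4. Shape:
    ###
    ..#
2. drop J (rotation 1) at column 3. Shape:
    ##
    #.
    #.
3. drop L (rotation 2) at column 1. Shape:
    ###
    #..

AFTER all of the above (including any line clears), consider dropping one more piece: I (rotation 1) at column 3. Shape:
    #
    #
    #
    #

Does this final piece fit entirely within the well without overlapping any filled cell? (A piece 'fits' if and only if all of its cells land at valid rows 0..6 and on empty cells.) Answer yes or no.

Drop 1: J rot2 at col 4 lands with bottom-row=0; cleared 0 line(s) (total 0); column heights now [0 0 0 0 2 2 2], max=2
Drop 2: J rot1 at col 3 lands with bottom-row=0; cleared 0 line(s) (total 0); column heights now [0 0 0 3 3 2 2], max=3
Drop 3: L rot2 at col 1 lands with bottom-row=2; cleared 0 line(s) (total 0); column heights now [0 4 4 4 3 2 2], max=4
Test piece I rot1 at col 3 (width 1): heights before test = [0 4 4 4 3 2 2]; fits = False

Answer: no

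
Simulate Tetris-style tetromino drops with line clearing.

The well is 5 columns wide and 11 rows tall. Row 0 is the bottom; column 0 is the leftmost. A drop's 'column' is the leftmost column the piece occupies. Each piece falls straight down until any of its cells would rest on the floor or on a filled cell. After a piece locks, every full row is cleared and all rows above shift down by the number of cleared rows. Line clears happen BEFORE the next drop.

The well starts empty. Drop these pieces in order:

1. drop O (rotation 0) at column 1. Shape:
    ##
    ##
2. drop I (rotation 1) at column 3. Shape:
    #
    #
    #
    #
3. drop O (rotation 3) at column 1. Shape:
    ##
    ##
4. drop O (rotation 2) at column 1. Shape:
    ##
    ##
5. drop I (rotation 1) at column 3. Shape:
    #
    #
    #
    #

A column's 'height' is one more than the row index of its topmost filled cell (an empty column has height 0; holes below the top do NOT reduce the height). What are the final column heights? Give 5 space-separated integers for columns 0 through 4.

Answer: 0 6 6 8 0

Derivation:
Drop 1: O rot0 at col 1 lands with bottom-row=0; cleared 0 line(s) (total 0); column heights now [0 2 2 0 0], max=2
Drop 2: I rot1 at col 3 lands with bottom-row=0; cleared 0 line(s) (total 0); column heights now [0 2 2 4 0], max=4
Drop 3: O rot3 at col 1 lands with bottom-row=2; cleared 0 line(s) (total 0); column heights now [0 4 4 4 0], max=4
Drop 4: O rot2 at col 1 lands with bottom-row=4; cleared 0 line(s) (total 0); column heights now [0 6 6 4 0], max=6
Drop 5: I rot1 at col 3 lands with bottom-row=4; cleared 0 line(s) (total 0); column heights now [0 6 6 8 0], max=8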